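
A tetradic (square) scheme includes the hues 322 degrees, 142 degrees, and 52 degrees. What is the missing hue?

A square tetradic scheme places four hues every 90°.
The full set through 52° is {52°, 142°, 232°, 322°}.
Given {52°, 142°, 322°}, the missing hue is 232°.

232°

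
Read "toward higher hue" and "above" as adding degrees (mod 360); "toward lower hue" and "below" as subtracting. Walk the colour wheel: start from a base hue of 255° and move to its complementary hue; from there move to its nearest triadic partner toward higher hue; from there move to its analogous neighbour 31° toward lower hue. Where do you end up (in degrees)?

164°

255 + 180 = 435 → 435 − 360 = 75°   (complement)
75 + 120 = 195°   (triadic ↑)
195 − 31 = 164°   (analog 31° ↓)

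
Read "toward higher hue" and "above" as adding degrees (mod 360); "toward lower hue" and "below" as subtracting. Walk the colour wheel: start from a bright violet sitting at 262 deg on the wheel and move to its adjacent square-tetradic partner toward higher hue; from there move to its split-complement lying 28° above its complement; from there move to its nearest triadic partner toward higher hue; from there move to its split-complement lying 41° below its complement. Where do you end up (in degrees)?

262 + 90 = 352°   (square ↑)
352 + 208 = 560 → 560 − 360 = 200°   (split-comp 28° ↑)
200 + 120 = 320°   (triadic ↑)
320 + 139 = 459 → 459 − 360 = 99°   (split-comp 41° ↓)

99°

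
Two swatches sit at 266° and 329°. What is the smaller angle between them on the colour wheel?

63°

|266 − 329| = 63.
63 ≤ 180, so the shorter arc is 63°.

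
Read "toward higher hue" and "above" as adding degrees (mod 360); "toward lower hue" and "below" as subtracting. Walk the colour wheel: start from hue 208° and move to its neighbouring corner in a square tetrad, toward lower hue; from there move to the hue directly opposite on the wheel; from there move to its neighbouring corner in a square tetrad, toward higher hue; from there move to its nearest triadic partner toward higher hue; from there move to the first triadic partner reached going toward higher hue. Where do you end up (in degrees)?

268°

−90° (square ↓): 208 − 90 = 118°
+180° (complement): 118 + 180 = 298°
+90° (square ↑): 298 + 90 = 388 → 388 − 360 = 28°
+120° (triadic ↑): 28 + 120 = 148°
+120° (triadic ↑): 148 + 120 = 268°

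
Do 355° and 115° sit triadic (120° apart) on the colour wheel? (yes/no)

yes

Angular distance: |355 − 115| = 240; shorter arc = 360 − 240 = 120°.
Triadic (120° apart) requires 120°.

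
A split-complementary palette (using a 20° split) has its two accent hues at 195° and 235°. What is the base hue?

35°

The accents sit 20° either side of the complement, so the complement is their short-arc midpoint on the wheel.
Short-arc midpoint of 195° and 235°: 215°.
Base is 180° from the complement: 215 − 180 = 35°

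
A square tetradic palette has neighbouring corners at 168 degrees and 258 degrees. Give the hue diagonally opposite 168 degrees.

A square tetradic scheme places four hues 90° apart; opposite corners are 180° apart.
168 + 180 = 348°

348°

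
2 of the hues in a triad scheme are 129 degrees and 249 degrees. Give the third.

9°

A triad places three hues 120° apart.
The full set through 129° is {9°, 129°, 249°}.
Given {129°, 249°}, the missing hue is 9°.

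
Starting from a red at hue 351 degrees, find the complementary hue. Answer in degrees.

171°

The complement sits 180° across the wheel.
351 + 180 = 531 → 531 − 360 = 171°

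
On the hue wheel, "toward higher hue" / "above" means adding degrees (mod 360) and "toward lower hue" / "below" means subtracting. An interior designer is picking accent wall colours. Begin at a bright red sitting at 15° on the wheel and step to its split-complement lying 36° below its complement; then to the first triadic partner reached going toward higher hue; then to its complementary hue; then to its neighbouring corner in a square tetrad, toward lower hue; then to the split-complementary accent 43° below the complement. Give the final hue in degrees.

split-comp 36° ↓ +144°: 15 + 144 = 159°
triadic ↑ +120°: 159 + 120 = 279°
complement +180°: 279 + 180 = 459 → 459 − 360 = 99°
square ↓ −90°: 99 − 90 = 9°
split-comp 43° ↓ +137°: 9 + 137 = 146°

146°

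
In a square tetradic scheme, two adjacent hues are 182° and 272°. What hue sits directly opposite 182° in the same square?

A square tetradic scheme places four hues 90° apart; opposite corners are 180° apart.
182 + 180 = 362 → 362 − 360 = 2°

2°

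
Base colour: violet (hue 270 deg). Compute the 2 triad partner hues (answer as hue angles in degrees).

A triad places three hues 120° apart.
270 + 120 = 390 → 390 − 360 = 30°
270 + 240 = 510 → 510 − 360 = 150°

30° and 150°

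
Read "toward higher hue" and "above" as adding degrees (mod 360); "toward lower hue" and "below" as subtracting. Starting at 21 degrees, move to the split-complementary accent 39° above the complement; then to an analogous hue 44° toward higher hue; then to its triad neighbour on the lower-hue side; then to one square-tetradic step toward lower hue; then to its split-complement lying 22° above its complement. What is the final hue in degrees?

276°

21 + 219 = 240°   (split-comp 39° ↑)
240 + 44 = 284°   (analog 44° ↑)
284 − 120 = 164°   (triadic ↓)
164 − 90 = 74°   (square ↓)
74 + 202 = 276°   (split-comp 22° ↑)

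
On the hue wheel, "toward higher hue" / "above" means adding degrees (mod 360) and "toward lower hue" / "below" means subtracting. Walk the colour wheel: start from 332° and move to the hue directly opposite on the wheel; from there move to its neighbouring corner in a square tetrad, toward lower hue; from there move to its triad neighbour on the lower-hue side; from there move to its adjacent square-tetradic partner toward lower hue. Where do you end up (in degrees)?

212°

332 + 180 = 512 → 512 − 360 = 152°   (complement)
152 − 90 = 62°   (square ↓)
62 − 120 = -58 → -58 + 360 = 302°   (triadic ↓)
302 − 90 = 212°   (square ↓)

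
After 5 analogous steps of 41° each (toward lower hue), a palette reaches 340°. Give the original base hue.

185°

5 steps of 41° (toward lower hue) give a net shift of −205°.
Start = end − shift: 340 + 205 = 545 → 545 − 360 = 185°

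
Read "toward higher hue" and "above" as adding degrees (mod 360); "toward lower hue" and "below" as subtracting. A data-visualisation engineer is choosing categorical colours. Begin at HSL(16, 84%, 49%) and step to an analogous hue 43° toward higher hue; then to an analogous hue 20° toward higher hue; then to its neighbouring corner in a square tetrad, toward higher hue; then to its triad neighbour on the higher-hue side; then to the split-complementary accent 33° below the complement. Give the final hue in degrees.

76°

+43° (analog 43° ↑): 16 + 43 = 59°
+20° (analog 20° ↑): 59 + 20 = 79°
+90° (square ↑): 79 + 90 = 169°
+120° (triadic ↑): 169 + 120 = 289°
+147° (split-comp 33° ↓): 289 + 147 = 436 → 436 − 360 = 76°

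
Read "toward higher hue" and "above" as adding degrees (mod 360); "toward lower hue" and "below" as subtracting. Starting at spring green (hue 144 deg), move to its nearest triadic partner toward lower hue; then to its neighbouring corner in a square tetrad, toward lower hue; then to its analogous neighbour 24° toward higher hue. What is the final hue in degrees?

318°

triadic ↓ −120°: 144 − 120 = 24°
square ↓ −90°: 24 − 90 = -66 → -66 + 360 = 294°
analog 24° ↑ +24°: 294 + 24 = 318°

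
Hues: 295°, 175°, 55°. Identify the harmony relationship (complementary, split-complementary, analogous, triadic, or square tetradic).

Sort the hues: 55°, 175°, 295°.
Successive gaps around the wheel: 120°, 120°, 120°.
Three hues equally spaced 120° apart form a triad.

triadic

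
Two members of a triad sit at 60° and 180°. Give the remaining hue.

A triad spaces three hues 120° apart.
The full set is {60°, 180°, 300°}.

300°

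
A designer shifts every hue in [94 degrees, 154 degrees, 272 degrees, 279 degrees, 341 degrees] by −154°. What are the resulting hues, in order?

300°, 0°, 118°, 125°, 187°

94 − 154 = -60 → -60 + 360 = 300°
154 − 154 = 0°
272 − 154 = 118°
279 − 154 = 125°
341 − 154 = 187°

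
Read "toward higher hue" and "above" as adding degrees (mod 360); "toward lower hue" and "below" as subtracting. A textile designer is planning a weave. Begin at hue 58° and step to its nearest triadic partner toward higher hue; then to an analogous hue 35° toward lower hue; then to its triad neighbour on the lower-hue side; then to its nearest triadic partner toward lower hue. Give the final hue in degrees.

263°

58 + 120 = 178°   (triadic ↑)
178 − 35 = 143°   (analog 35° ↓)
143 − 120 = 23°   (triadic ↓)
23 − 120 = -97 → -97 + 360 = 263°   (triadic ↓)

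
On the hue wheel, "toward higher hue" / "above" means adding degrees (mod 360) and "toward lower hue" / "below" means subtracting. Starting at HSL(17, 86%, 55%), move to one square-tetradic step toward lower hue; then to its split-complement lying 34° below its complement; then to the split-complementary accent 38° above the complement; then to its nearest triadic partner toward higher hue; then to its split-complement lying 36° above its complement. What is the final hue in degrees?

−90° (square ↓): 17 − 90 = -73 → -73 + 360 = 287°
+146° (split-comp 34° ↓): 287 + 146 = 433 → 433 − 360 = 73°
+218° (split-comp 38° ↑): 73 + 218 = 291°
+120° (triadic ↑): 291 + 120 = 411 → 411 − 360 = 51°
+216° (split-comp 36° ↑): 51 + 216 = 267°

267°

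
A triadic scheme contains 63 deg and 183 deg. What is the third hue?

A triad spaces three hues 120° apart.
The full set is {63°, 183°, 303°}.

303°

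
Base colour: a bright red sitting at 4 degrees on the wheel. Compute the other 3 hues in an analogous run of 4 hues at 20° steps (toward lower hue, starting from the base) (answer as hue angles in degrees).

344°, 324°, and 304°

Analogous hues sit every 20° along the wheel.
4 − 20 = -16 → -16 + 360 = 344°
4 − 40 = -36 → -36 + 360 = 324°
4 − 60 = -56 → -56 + 360 = 304°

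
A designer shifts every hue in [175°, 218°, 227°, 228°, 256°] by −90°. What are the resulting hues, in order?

175 − 90 = 85°
218 − 90 = 128°
227 − 90 = 137°
228 − 90 = 138°
256 − 90 = 166°

85°, 128°, 137°, 138°, 166°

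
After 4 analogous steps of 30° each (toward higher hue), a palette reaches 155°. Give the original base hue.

35°

4 steps of 30° (toward higher hue) give a net shift of +120°.
Start = end − shift: 155 − 120 = 35°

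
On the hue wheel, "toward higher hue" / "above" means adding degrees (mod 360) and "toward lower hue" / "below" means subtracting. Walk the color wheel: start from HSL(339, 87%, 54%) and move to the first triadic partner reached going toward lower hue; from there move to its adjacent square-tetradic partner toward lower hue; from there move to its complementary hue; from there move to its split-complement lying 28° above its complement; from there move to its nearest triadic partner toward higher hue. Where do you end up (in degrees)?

277°

triadic ↓ −120°: 339 − 120 = 219°
square ↓ −90°: 219 − 90 = 129°
complement +180°: 129 + 180 = 309°
split-comp 28° ↑ +208°: 309 + 208 = 517 → 517 − 360 = 157°
triadic ↑ +120°: 157 + 120 = 277°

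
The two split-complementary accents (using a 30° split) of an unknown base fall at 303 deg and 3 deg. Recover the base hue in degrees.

The accents sit 30° either side of the complement, so the complement is their short-arc midpoint on the wheel.
Short-arc midpoint of 303° and 3°: 333°.
Base is 180° from the complement: 333 − 180 = 153°

153°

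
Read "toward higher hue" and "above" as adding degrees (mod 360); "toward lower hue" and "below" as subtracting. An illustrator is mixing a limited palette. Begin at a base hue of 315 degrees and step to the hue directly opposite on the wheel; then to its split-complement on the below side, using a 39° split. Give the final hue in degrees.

276°

315 + 180 = 495 → 495 − 360 = 135°   (complement)
135 + 141 = 276°   (split-comp 39° ↓)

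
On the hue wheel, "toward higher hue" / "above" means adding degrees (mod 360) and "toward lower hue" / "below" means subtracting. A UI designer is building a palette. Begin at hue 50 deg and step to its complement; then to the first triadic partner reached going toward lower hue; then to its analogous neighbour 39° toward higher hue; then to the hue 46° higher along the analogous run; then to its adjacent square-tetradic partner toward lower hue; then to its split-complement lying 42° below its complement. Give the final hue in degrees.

+180° (complement): 50 + 180 = 230°
−120° (triadic ↓): 230 − 120 = 110°
+39° (analog 39° ↑): 110 + 39 = 149°
+46° (analog 46° ↑): 149 + 46 = 195°
−90° (square ↓): 195 − 90 = 105°
+138° (split-comp 42° ↓): 105 + 138 = 243°

243°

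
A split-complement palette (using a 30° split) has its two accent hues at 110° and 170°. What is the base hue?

320°

The accents sit 30° either side of the complement, so the complement is their short-arc midpoint on the wheel.
Short-arc midpoint of 110° and 170°: 140°.
Base is 180° from the complement: 140 − 180 = -40 → -40 + 360 = 320°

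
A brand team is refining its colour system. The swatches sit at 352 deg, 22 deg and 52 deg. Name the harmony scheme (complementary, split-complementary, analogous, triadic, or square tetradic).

Sort the hues: 22°, 52°, 352°.
Successive gaps around the wheel: 30°, 300°, 30°.
A run of hues at equal small steps (30°) with one large closing gap is an analogous group.

analogous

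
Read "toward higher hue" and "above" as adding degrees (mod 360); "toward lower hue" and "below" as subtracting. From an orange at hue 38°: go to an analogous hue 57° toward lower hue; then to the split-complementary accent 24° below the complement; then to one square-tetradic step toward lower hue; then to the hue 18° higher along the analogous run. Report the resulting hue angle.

−57° (analog 57° ↓): 38 − 57 = -19 → -19 + 360 = 341°
+156° (split-comp 24° ↓): 341 + 156 = 497 → 497 − 360 = 137°
−90° (square ↓): 137 − 90 = 47°
+18° (analog 18° ↑): 47 + 18 = 65°

65°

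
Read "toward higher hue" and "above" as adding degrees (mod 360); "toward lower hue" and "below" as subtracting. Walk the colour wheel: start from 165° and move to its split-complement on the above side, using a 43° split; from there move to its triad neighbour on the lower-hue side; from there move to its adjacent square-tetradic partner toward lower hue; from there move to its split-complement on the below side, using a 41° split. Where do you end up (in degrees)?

165 + 223 = 388 → 388 − 360 = 28°   (split-comp 43° ↑)
28 − 120 = -92 → -92 + 360 = 268°   (triadic ↓)
268 − 90 = 178°   (square ↓)
178 + 139 = 317°   (split-comp 41° ↓)

317°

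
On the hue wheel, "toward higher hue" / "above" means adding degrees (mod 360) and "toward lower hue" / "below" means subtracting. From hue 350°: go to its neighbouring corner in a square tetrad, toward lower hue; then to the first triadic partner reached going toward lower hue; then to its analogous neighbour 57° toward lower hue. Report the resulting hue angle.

−90° (square ↓): 350 − 90 = 260°
−120° (triadic ↓): 260 − 120 = 140°
−57° (analog 57° ↓): 140 − 57 = 83°

83°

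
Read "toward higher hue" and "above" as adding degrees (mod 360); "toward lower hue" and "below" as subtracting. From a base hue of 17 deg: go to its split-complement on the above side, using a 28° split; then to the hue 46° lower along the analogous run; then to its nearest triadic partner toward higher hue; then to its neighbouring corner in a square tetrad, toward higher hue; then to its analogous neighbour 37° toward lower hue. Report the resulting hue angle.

352°

+208° (split-comp 28° ↑): 17 + 208 = 225°
−46° (analog 46° ↓): 225 − 46 = 179°
+120° (triadic ↑): 179 + 120 = 299°
+90° (square ↑): 299 + 90 = 389 → 389 − 360 = 29°
−37° (analog 37° ↓): 29 − 37 = -8 → -8 + 360 = 352°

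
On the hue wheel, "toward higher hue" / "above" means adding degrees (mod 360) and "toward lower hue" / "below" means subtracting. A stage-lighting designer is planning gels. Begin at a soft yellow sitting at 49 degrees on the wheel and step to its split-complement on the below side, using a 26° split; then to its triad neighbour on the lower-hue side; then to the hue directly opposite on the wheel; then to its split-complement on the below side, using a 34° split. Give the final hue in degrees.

split-comp 26° ↓ +154°: 49 + 154 = 203°
triadic ↓ −120°: 203 − 120 = 83°
complement +180°: 83 + 180 = 263°
split-comp 34° ↓ +146°: 263 + 146 = 409 → 409 − 360 = 49°

49°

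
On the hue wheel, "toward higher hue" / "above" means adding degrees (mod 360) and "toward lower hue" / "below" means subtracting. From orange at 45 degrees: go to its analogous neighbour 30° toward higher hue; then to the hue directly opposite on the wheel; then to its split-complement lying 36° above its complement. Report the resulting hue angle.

111°

analog 30° ↑ +30°: 45 + 30 = 75°
complement +180°: 75 + 180 = 255°
split-comp 36° ↑ +216°: 255 + 216 = 471 → 471 − 360 = 111°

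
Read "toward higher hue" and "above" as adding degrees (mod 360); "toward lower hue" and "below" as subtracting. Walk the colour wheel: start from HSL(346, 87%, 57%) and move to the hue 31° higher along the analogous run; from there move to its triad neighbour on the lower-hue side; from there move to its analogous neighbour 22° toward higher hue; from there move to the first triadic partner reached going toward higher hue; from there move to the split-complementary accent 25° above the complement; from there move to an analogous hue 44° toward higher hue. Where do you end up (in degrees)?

346 + 31 = 377 → 377 − 360 = 17°   (analog 31° ↑)
17 − 120 = -103 → -103 + 360 = 257°   (triadic ↓)
257 + 22 = 279°   (analog 22° ↑)
279 + 120 = 399 → 399 − 360 = 39°   (triadic ↑)
39 + 205 = 244°   (split-comp 25° ↑)
244 + 44 = 288°   (analog 44° ↑)

288°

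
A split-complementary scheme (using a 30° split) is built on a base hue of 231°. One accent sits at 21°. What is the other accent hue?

Split-complementary hues sit 30° either side of the complement.
Complement of the base 231°: 231 + 180 = 411 → 411 − 360 = 51°
The given accent 21° is 30° one side of 51°; the other accent sits 30° the other side: 51 + 30 = 81°

81°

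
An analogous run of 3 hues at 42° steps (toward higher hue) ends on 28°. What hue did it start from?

2 steps of 42° (toward higher hue) give a net shift of +84°.
Start = end − shift: 28 − 84 = -56 → -56 + 360 = 304°

304°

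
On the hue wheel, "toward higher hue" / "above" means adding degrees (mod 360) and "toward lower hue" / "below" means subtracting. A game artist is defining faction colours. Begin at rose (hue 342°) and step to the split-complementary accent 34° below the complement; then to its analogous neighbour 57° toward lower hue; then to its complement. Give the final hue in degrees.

split-comp 34° ↓ +146°: 342 + 146 = 488 → 488 − 360 = 128°
analog 57° ↓ −57°: 128 − 57 = 71°
complement +180°: 71 + 180 = 251°

251°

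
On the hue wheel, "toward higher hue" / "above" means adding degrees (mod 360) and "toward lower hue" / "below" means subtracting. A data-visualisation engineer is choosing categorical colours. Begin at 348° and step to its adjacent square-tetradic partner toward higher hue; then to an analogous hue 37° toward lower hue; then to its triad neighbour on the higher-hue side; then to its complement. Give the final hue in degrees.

348 + 90 = 438 → 438 − 360 = 78°   (square ↑)
78 − 37 = 41°   (analog 37° ↓)
41 + 120 = 161°   (triadic ↑)
161 + 180 = 341°   (complement)

341°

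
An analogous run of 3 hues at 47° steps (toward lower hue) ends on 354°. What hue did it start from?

2 steps of 47° (toward lower hue) give a net shift of −94°.
Start = end − shift: 354 + 94 = 448 → 448 − 360 = 88°

88°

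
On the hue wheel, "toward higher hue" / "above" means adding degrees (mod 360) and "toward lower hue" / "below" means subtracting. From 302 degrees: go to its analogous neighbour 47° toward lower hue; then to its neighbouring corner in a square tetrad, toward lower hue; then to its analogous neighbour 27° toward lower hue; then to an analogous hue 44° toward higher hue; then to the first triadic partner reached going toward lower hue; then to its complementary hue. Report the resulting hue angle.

−47° (analog 47° ↓): 302 − 47 = 255°
−90° (square ↓): 255 − 90 = 165°
−27° (analog 27° ↓): 165 − 27 = 138°
+44° (analog 44° ↑): 138 + 44 = 182°
−120° (triadic ↓): 182 − 120 = 62°
+180° (complement): 62 + 180 = 242°

242°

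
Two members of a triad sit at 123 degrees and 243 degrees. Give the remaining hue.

A triad spaces three hues 120° apart.
The full set is {3°, 123°, 243°}.

3°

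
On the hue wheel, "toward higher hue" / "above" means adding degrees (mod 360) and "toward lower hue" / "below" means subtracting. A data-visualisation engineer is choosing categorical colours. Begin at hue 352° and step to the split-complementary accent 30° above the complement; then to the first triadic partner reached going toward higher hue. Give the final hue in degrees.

+210° (split-comp 30° ↑): 352 + 210 = 562 → 562 − 360 = 202°
+120° (triadic ↑): 202 + 120 = 322°

322°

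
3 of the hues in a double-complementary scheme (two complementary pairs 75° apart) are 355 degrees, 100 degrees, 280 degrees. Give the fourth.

A rectangular tetradic uses two complementary pairs 75° apart: offsets 0°, 75°, 180°, 255°.
Among {100°, 280°, 355°}, 100° and 280° are a 180° pair.
The remaining hue 355° needs its own complement: 355 + 180 = 535 → 535 − 360 = 175°

175°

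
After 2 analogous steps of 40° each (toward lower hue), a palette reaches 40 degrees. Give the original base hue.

2 steps of 40° (toward lower hue) give a net shift of −80°.
Start = end − shift: 40 + 80 = 120°

120°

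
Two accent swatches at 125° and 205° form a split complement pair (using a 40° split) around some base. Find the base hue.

The accents sit 40° either side of the complement, so the complement is their short-arc midpoint on the wheel.
Short-arc midpoint of 125° and 205°: 165°.
Base is 180° from the complement: 165 − 180 = -15 → -15 + 360 = 345°

345°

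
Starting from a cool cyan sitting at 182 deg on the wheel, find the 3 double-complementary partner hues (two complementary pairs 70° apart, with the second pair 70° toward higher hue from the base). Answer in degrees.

252°, 2°, 72°

A rectangular tetradic uses two complementary pairs 70° apart: offsets 0°, 70°, 180°, 250°.
182 + 70 = 252°
182 + 180 = 362 → 362 − 360 = 2°
182 + 250 = 432 → 432 − 360 = 72°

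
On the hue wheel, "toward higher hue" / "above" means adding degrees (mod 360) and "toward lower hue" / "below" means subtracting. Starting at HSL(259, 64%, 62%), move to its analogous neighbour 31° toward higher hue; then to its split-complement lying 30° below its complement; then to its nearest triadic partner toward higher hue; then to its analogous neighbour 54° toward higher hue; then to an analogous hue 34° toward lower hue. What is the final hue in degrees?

220°

analog 31° ↑ +31°: 259 + 31 = 290°
split-comp 30° ↓ +150°: 290 + 150 = 440 → 440 − 360 = 80°
triadic ↑ +120°: 80 + 120 = 200°
analog 54° ↑ +54°: 200 + 54 = 254°
analog 34° ↓ −34°: 254 − 34 = 220°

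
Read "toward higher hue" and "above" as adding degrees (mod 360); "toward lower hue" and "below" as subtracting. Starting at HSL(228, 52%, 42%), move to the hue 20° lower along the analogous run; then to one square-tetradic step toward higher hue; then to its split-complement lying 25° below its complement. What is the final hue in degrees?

−20° (analog 20° ↓): 228 − 20 = 208°
+90° (square ↑): 208 + 90 = 298°
+155° (split-comp 25° ↓): 298 + 155 = 453 → 453 − 360 = 93°

93°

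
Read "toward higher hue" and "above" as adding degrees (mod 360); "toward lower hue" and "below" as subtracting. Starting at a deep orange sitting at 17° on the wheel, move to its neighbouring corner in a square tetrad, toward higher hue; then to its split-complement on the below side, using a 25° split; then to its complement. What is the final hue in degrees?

+90° (square ↑): 17 + 90 = 107°
+155° (split-comp 25° ↓): 107 + 155 = 262°
+180° (complement): 262 + 180 = 442 → 442 − 360 = 82°

82°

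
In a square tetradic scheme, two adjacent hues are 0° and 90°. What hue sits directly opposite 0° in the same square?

A square tetradic scheme places four hues 90° apart; opposite corners are 180° apart.
0 + 180 = 180°

180°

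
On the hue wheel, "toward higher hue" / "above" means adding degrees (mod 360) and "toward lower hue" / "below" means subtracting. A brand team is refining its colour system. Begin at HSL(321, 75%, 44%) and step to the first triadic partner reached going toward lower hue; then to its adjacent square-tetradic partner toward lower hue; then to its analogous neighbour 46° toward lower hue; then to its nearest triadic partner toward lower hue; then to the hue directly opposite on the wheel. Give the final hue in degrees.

125°

−120° (triadic ↓): 321 − 120 = 201°
−90° (square ↓): 201 − 90 = 111°
−46° (analog 46° ↓): 111 − 46 = 65°
−120° (triadic ↓): 65 − 120 = -55 → -55 + 360 = 305°
+180° (complement): 305 + 180 = 485 → 485 − 360 = 125°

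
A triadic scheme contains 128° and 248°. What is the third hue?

8°

A triad spaces three hues 120° apart.
The full set is {8°, 128°, 248°}.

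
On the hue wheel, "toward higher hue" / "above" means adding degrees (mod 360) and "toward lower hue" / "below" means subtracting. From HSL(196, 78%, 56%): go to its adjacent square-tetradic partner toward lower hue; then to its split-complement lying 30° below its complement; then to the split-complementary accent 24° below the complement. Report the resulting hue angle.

52°

square ↓ −90°: 196 − 90 = 106°
split-comp 30° ↓ +150°: 106 + 150 = 256°
split-comp 24° ↓ +156°: 256 + 156 = 412 → 412 − 360 = 52°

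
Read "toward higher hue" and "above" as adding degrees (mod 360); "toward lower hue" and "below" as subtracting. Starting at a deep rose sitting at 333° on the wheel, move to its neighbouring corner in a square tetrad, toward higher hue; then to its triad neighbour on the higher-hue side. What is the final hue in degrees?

+90° (square ↑): 333 + 90 = 423 → 423 − 360 = 63°
+120° (triadic ↑): 63 + 120 = 183°

183°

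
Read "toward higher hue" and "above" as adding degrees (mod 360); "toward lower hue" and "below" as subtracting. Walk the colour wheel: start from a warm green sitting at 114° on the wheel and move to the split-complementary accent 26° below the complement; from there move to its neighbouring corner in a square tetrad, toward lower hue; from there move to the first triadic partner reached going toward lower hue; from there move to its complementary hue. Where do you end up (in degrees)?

238°

split-comp 26° ↓ +154°: 114 + 154 = 268°
square ↓ −90°: 268 − 90 = 178°
triadic ↓ −120°: 178 − 120 = 58°
complement +180°: 58 + 180 = 238°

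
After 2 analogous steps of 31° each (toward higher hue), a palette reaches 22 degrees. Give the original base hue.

2 steps of 31° (toward higher hue) give a net shift of +62°.
Start = end − shift: 22 − 62 = -40 → -40 + 360 = 320°

320°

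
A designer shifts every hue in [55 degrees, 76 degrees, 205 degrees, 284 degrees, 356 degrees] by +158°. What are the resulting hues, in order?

213°, 234°, 3°, 82°, 154°

55 + 158 = 213°
76 + 158 = 234°
205 + 158 = 363 → 363 − 360 = 3°
284 + 158 = 442 → 442 − 360 = 82°
356 + 158 = 514 → 514 − 360 = 154°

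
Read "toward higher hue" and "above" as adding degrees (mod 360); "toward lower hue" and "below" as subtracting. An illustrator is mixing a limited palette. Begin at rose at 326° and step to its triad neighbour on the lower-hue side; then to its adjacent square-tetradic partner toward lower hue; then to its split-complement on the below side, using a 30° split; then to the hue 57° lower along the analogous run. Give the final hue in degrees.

209°

326 − 120 = 206°   (triadic ↓)
206 − 90 = 116°   (square ↓)
116 + 150 = 266°   (split-comp 30° ↓)
266 − 57 = 209°   (analog 57° ↓)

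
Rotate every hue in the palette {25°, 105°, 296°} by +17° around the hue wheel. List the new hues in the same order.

42°, 122°, 313°

25 + 17 = 42°
105 + 17 = 122°
296 + 17 = 313°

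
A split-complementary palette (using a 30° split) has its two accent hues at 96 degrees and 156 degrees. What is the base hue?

306°

The accents sit 30° either side of the complement, so the complement is their short-arc midpoint on the wheel.
Short-arc midpoint of 96° and 156°: 126°.
Base is 180° from the complement: 126 − 180 = -54 → -54 + 360 = 306°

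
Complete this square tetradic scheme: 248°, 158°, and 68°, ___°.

338°

A square tetradic scheme places four hues every 90°.
The full set through 68° is {68°, 158°, 248°, 338°}.
Given {68°, 158°, 248°}, the missing hue is 338°.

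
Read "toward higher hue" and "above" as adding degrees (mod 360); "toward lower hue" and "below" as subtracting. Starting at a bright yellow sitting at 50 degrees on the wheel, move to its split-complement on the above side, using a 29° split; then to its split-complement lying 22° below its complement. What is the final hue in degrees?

50 + 209 = 259°   (split-comp 29° ↑)
259 + 158 = 417 → 417 − 360 = 57°   (split-comp 22° ↓)

57°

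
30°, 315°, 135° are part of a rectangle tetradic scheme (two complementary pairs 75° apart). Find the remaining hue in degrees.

A rectangular tetradic uses two complementary pairs 75° apart: offsets 0°, 75°, 180°, 255°.
Among {30°, 135°, 315°}, 135° and 315° are a 180° pair.
The remaining hue 30° needs its own complement: 30 + 180 = 210°

210°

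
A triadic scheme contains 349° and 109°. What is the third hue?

A triad spaces three hues 120° apart.
The full set is {109°, 229°, 349°}.

229°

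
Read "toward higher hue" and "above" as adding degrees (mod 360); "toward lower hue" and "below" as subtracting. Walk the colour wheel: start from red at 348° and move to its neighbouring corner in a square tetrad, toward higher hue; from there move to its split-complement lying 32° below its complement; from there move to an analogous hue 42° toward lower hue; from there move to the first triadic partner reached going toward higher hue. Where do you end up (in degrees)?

304°

square ↑ +90°: 348 + 90 = 438 → 438 − 360 = 78°
split-comp 32° ↓ +148°: 78 + 148 = 226°
analog 42° ↓ −42°: 226 − 42 = 184°
triadic ↑ +120°: 184 + 120 = 304°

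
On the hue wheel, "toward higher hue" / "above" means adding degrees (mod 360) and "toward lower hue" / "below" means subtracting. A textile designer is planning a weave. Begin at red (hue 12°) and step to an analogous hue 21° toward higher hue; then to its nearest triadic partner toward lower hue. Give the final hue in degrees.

+21° (analog 21° ↑): 12 + 21 = 33°
−120° (triadic ↓): 33 − 120 = -87 → -87 + 360 = 273°

273°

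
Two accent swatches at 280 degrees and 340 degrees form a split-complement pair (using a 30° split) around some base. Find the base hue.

The accents sit 30° either side of the complement, so the complement is their short-arc midpoint on the wheel.
Short-arc midpoint of 280° and 340°: 310°.
Base is 180° from the complement: 310 − 180 = 130°

130°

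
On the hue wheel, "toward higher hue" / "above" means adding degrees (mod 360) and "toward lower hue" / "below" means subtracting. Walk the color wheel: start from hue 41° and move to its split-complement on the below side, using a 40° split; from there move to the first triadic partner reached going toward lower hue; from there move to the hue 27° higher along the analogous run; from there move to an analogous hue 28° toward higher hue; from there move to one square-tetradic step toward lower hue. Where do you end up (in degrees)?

26°

split-comp 40° ↓ +140°: 41 + 140 = 181°
triadic ↓ −120°: 181 − 120 = 61°
analog 27° ↑ +27°: 61 + 27 = 88°
analog 28° ↑ +28°: 88 + 28 = 116°
square ↓ −90°: 116 − 90 = 26°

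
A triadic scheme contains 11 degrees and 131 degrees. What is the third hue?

A triad spaces three hues 120° apart.
The full set is {11°, 131°, 251°}.

251°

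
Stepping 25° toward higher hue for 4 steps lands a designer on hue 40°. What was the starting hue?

300°

4 steps of 25° (toward higher hue) give a net shift of +100°.
Start = end − shift: 40 − 100 = -60 → -60 + 360 = 300°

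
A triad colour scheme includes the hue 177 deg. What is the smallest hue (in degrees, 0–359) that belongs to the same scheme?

A triad places three hues 120° apart.
The full set through 177° is {57°, 177°, 297°}.

57°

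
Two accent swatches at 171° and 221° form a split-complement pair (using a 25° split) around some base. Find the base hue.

The accents sit 25° either side of the complement, so the complement is their short-arc midpoint on the wheel.
Short-arc midpoint of 171° and 221°: 196°.
Base is 180° from the complement: 196 − 180 = 16°

16°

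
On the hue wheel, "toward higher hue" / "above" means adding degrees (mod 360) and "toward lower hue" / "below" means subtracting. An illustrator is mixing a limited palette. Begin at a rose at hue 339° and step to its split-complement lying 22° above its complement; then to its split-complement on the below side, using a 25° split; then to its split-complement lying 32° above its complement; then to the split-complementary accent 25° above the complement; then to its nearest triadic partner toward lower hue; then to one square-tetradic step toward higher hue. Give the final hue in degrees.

3°

split-comp 22° ↑ +202°: 339 + 202 = 541 → 541 − 360 = 181°
split-comp 25° ↓ +155°: 181 + 155 = 336°
split-comp 32° ↑ +212°: 336 + 212 = 548 → 548 − 360 = 188°
split-comp 25° ↑ +205°: 188 + 205 = 393 → 393 − 360 = 33°
triadic ↓ −120°: 33 − 120 = -87 → -87 + 360 = 273°
square ↑ +90°: 273 + 90 = 363 → 363 − 360 = 3°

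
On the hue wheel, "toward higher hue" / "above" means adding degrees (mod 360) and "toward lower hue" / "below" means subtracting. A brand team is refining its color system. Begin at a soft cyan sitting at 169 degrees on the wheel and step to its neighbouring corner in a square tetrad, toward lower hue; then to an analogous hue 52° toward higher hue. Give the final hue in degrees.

square ↓ −90°: 169 − 90 = 79°
analog 52° ↑ +52°: 79 + 52 = 131°

131°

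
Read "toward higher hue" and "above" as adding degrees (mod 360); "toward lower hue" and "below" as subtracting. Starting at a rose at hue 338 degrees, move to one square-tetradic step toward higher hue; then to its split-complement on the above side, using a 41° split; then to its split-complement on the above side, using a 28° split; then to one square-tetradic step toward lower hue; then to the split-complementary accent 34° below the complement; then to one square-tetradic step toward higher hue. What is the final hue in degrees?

283°

+90° (square ↑): 338 + 90 = 428 → 428 − 360 = 68°
+221° (split-comp 41° ↑): 68 + 221 = 289°
+208° (split-comp 28° ↑): 289 + 208 = 497 → 497 − 360 = 137°
−90° (square ↓): 137 − 90 = 47°
+146° (split-comp 34° ↓): 47 + 146 = 193°
+90° (square ↑): 193 + 90 = 283°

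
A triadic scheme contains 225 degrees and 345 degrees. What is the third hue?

105°

A triad spaces three hues 120° apart.
The full set is {105°, 225°, 345°}.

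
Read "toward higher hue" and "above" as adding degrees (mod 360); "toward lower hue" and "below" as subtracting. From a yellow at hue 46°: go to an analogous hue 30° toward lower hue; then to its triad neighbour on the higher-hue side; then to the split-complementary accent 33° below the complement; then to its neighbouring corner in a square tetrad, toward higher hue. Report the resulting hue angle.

13°

46 − 30 = 16°   (analog 30° ↓)
16 + 120 = 136°   (triadic ↑)
136 + 147 = 283°   (split-comp 33° ↓)
283 + 90 = 373 → 373 − 360 = 13°   (square ↑)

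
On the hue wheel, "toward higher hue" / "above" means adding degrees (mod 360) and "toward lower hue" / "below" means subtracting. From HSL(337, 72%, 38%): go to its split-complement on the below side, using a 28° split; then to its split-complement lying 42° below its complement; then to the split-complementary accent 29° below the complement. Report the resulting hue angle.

58°

337 + 152 = 489 → 489 − 360 = 129°   (split-comp 28° ↓)
129 + 138 = 267°   (split-comp 42° ↓)
267 + 151 = 418 → 418 − 360 = 58°   (split-comp 29° ↓)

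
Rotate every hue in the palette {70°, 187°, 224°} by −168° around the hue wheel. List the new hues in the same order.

70 − 168 = -98 → -98 + 360 = 262°
187 − 168 = 19°
224 − 168 = 56°

262°, 19°, 56°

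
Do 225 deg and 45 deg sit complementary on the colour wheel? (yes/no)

yes

Angular distance: |225 − 45| = 180 = 180°.
Complementary requires 180°.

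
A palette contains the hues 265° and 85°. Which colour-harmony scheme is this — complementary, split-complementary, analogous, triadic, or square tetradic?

complementary

Sort the hues: 85°, 265°.
Successive gaps around the wheel: 180°, 180°.
Two hues 180° apart are complementary.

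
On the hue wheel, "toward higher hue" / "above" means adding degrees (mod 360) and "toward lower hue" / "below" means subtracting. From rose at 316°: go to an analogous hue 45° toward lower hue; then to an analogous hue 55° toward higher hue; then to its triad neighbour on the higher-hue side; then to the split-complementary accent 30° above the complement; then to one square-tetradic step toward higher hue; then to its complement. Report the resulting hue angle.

316 − 45 = 271°   (analog 45° ↓)
271 + 55 = 326°   (analog 55° ↑)
326 + 120 = 446 → 446 − 360 = 86°   (triadic ↑)
86 + 210 = 296°   (split-comp 30° ↑)
296 + 90 = 386 → 386 − 360 = 26°   (square ↑)
26 + 180 = 206°   (complement)

206°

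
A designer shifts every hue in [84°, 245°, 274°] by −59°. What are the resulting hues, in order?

84 − 59 = 25°
245 − 59 = 186°
274 − 59 = 215°

25°, 186°, 215°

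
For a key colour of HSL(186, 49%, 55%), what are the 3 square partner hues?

A square tetradic scheme places four hues every 90°.
186 + 90 = 276°
186 + 180 = 366 → 366 − 360 = 6°
186 + 270 = 456 → 456 − 360 = 96°

276°, 6°, 96°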